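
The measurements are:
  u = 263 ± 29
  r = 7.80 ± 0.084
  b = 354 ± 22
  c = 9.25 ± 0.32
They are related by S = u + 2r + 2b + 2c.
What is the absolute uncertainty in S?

S is a linear combination, so absolute uncertainties add in quadrature:
  (δu)² = 841;  (2·δr)² = 0.0282;  (2·δb)² = 1940;  (2·δc)² = 0.410
δS = √(2780) = 52.7

52.7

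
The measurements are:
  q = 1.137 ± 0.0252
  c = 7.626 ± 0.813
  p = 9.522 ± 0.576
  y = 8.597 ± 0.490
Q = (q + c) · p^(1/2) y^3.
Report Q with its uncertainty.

Let u = q + c = 8.763. δu = √(δq² + δc²) = √(0.000635 + 0.661) = 0.813, so δu/u = 0.0928.
Q is then a monomial in u, p, y:
δQ/Q = √((δu/u)² + (½·δp/p)² + (3·δy/y)²) = √(0.00862 + 0.000915 + 0.0292) = 0.197
Q = 17180, so δQ = 0.197 × 17180 = 3380.

17180 ± 3380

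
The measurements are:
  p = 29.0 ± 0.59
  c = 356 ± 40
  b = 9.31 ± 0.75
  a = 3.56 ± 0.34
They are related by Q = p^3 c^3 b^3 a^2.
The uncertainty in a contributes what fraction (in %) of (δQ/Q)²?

17.2%

(δQ/Q)² = (3·δp/p)² + (3·δc/c)² + (3·δb/b)² + (2·δa/a)²
  p term: (3×0.0203)² = 0.00373
  c term: (3×0.112)² = 0.114
  b term: (3×0.0806)² = 0.0584
  a term: (2×0.0955)² = 0.0365
Total = 0.212. Share from a = 0.0365/0.212 = 0.172.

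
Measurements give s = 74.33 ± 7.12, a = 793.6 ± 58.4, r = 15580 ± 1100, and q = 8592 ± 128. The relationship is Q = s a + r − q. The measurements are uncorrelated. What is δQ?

7210

Let p = s·a = 58990. δp/p = √((1·δs/s)² + (1·δa/a)²) = √(0.00918 + 0.00542) = 0.121, so δp = 7130.
Q = p + r − q: δQ = √(δp² + δr² + δq²) = √(5.08e+07 + 1.21e+06 + 16400) = 7210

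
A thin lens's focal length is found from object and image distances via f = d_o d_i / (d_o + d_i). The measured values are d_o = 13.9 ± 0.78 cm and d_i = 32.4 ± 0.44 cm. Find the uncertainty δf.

0.384 cm

∂f/∂d_o = (d_i/(d_o+d_i))² = 0.490;  ∂f/∂d_i = (d_o/(d_o+d_i))² = 0.0901
δf = √((∂f/∂d_o · δd_o)² + (∂f/∂d_i · δd_i)²) = √(0.146 + 0.00157) = 0.384 cm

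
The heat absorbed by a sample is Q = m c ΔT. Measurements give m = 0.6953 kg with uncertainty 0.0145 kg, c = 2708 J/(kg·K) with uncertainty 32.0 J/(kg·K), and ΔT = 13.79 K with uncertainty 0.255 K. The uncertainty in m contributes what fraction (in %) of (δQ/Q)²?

(δQ/Q)² = (1·δm/m)² + (1·δc/c)² + (1·δΔT/ΔT)²
  m term: (1×0.0209)² = 0.000435
  c term: (1×0.0118)² = 0.000140
  ΔT term: (1×0.0185)² = 0.000342
Total = 0.000916. Share from m = 0.000435/0.000916 = 0.475.

47.5%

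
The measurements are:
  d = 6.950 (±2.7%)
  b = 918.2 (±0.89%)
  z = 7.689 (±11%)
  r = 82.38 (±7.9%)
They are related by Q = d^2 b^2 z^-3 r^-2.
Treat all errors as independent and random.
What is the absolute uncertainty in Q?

4.89

Each factor contributes (exponent × relative error)² to (δQ/Q)²:
  (2·δd/d)² = (2×0.0270)² = 0.00292;  (2·δb/b)² = (2×0.00890)² = 0.000317;  (-3·δz/z)² = (-3×0.110)² = 0.109;  (-2·δr/r)² = (-2×0.0790)² = 0.0250
δQ/Q = √(0.137) = 0.370
Q = 13.20, so δQ = 0.370 × 13.20 = 4.89.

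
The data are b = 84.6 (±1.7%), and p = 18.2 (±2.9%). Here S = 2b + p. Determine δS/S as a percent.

Each term contributes (cᵢ δxᵢ)² to (δS)²:
  (2·δb)² = 8.27;  (δp)² = 0.279
δS = √(8.55) = 2.92
S = 187, so δS/S = 2.92/187 = 0.0156.

1.56%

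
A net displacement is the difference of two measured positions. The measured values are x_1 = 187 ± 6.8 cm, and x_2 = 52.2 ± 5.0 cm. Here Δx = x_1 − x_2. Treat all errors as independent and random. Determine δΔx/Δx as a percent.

6.26%

Each term contributes (cᵢ δxᵢ)² to (δΔx)²:
  (δx_1)² = 46.2;  (δx_2)² = 25.0
δΔx = √(71.2) = 8.44 cm
Δx = 135 cm, so δΔx/Δx = 8.44/135 = 0.0626.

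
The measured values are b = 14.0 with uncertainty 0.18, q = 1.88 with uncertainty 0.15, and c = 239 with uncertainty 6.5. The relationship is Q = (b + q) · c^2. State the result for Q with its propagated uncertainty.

Let u = b + q = 15.9. δu = √(δb² + δq²) = √(0.0324 + 0.0225) = 0.234, so δu/u = 0.0148.
Q is then a monomial in u, c:
δQ/Q = √((δu/u)² + (2·δc/c)²) = √(0.000218 + 0.00296) = 0.0564
Q = 9.07e+05, so δQ = 0.0564 × 9.07e+05 = 51100.

(9.07 ± 0.511) × 10^5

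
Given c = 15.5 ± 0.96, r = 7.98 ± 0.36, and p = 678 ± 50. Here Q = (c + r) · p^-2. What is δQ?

Let u = c + r = 23.5. δu = √(δc² + δr²) = √(0.922 + 0.130) = 1.03, so δu/u = 0.0437.
Q is then a monomial in u, p:
δQ/Q = √((δu/u)² + (-2·δp/p)²) = √(0.00191 + 0.0218) = 0.154
Q = 5.11e-05, so δQ = 0.154 × 5.11e-05 = 7.86e-06.

7.86e-06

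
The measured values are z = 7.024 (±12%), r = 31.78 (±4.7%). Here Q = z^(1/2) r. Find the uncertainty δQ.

6.42

Since Q is a product/quotient, work with relative uncertainties:
  (½·δz/z)² = (0.5×0.120)² = 0.00360;  (1·δr/r)² = (1×0.0470)² = 0.00221
δQ/Q = √(0.00581) = 0.0762
Q = 84.23, so δQ = 0.0762 × 84.23 = 6.42.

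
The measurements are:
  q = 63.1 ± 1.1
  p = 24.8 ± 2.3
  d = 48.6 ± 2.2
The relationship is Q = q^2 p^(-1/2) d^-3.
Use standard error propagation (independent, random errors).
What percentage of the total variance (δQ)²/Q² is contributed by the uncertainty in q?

(δQ/Q)² = (2·δq/q)² + (−½·δp/p)² + (-3·δd/d)²
  q term: (2×0.0174)² = 0.00122
  p term: (-0.5×0.0927)² = 0.00215
  d term: (-3×0.0453)² = 0.0184
Total = 0.0218. Share from q = 0.00122/0.0218 = 0.0557.

5.57%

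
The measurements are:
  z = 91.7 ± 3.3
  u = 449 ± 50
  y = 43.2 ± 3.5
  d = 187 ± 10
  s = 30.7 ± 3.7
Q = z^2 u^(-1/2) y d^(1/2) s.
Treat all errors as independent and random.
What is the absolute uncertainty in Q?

1.25e+06

Products/powers → add relative errors in quadrature, weighted by exponent:
  (2·δz/z)² = (2×0.0360)² = 0.00518;  (−½·δu/u)² = (-0.5×0.111)² = 0.00310;  (1·δy/y)² = (1×0.0810)² = 0.00656;  (½·δd/d)² = (0.5×0.0535)² = 0.000715;  (1·δs/s)² = (1×0.121)² = 0.0145
δQ/Q = √(0.0301) = 0.173
Q = 7.2e+06, so δQ = 0.173 × 7.2e+06 = 1.25e+06.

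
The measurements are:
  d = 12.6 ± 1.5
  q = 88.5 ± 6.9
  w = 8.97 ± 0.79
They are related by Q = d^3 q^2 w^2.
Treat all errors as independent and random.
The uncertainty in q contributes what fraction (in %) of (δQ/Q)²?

13.3%

(δQ/Q)² = (3·δd/d)² + (2·δq/q)² + (2·δw/w)²
  d term: (3×0.119)² = 0.128
  q term: (2×0.0780)² = 0.0243
  w term: (2×0.0881)² = 0.0310
Total = 0.183. Share from q = 0.0243/0.183 = 0.133.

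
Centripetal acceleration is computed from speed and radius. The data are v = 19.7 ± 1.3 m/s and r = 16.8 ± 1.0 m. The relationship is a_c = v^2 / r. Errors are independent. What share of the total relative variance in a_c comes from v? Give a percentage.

(δa_c/a_c)² = (2·δv/v)² + (-1·δr/r)²
  v term: (2×0.0660)² = 0.0174
  r term: (-1×0.0595)² = 0.00354
Total = 0.0210. Share from v = 0.0174/0.0210 = 0.831.

83.1%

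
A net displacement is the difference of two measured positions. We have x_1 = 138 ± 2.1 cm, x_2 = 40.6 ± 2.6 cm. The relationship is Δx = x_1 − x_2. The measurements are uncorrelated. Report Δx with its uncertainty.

For a sum/difference, combine absolute errors in quadrature:
  (δx_1)² = 4.41;  (δx_2)² = 6.76
δΔx = √(11.2) = 3.34 cm
Δx = 97.4 cm.

97.4 ± 3.34 cm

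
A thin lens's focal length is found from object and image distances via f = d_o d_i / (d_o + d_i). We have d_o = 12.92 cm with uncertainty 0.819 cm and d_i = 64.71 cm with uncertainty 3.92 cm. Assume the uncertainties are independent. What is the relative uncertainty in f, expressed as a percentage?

∂f/∂d_o = (d_i/(d_o+d_i))² = 0.695;  ∂f/∂d_i = (d_o/(d_o+d_i))² = 0.0277
δf = √((∂f/∂d_o · δd_o)² + (∂f/∂d_i · δd_i)²) = √(0.324 + 0.0118) = 0.579 cm
f = 10.77 cm, so δf/f = 0.579/10.77 = 0.0538.

5.38%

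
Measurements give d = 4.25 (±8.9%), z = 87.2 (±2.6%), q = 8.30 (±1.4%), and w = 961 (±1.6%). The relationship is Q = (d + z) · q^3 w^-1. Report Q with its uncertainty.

Let u = d + z = 91.5. δu = √(δd² + δz²) = √(0.143 + 5.14) = 2.30, so δu/u = 0.0251.
Q is then a monomial in u, q, w:
δQ/Q = √((δu/u)² + (3·δq/q)² + (-1·δw/w)²) = √(0.000632 + 0.00176 + 0.000256) = 0.0515
Q = 54.4, so δQ = 0.0515 × 54.4 = 2.80.

54.4 ± 2.80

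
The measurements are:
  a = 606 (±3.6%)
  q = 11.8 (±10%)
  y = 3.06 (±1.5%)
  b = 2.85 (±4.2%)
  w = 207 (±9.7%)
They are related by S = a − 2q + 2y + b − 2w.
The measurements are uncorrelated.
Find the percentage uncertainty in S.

25.8%

For a sum/difference, combine absolute errors in quadrature:
  (δa)² = 476;  (2·δq)² = 5.57;  (2·δy)² = 0.00843;  (δb)² = 0.0143;  (2·δw)² = 1610
δS = √(2090) = 45.8
S = 177, so δS/S = 45.8/177 = 0.258.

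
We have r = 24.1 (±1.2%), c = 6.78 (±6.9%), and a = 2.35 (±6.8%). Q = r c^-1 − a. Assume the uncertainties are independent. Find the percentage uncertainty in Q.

24.6%

Let p = r·c^-1 = 3.55. δp/p = √((1·δr/r)² + (-1·δc/c)²) = √(0.000144 + 0.00476) = 0.0700, so δp = 0.249.
Q = p − a: δQ = √(δp² + δa²) = √(0.0620 + 0.0255) = 0.296
Q = 1.20, so δQ/Q = 0.296/1.20 = 0.246.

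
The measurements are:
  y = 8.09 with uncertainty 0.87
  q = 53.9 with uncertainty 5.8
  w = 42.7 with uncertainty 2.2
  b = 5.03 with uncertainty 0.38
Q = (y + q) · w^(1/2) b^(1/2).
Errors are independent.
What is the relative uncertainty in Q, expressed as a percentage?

Let u = y + q = 62.0. δu = √(δy² + δq²) = √(0.757 + 33.6) = 5.86, so δu/u = 0.0946.
Q is then a monomial in u, w, b:
δQ/Q = √((δu/u)² + (½·δw/w)² + (½·δb/b)²) = √(0.00895 + 0.000664 + 0.00143) = 0.105

10.5%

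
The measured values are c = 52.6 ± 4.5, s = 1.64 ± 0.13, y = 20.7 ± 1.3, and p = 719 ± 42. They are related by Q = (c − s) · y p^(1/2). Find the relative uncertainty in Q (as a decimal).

0.112

Let u = c − s = 51.0. δu = √(δc² + δs²) = √(20.2 + 0.0169) = 4.50, so δu/u = 0.0883.
Q is then a monomial in u, y, p:
δQ/Q = √((δu/u)² + (1·δy/y)² + (½·δp/p)²) = √(0.00780 + 0.00394 + 0.000853) = 0.112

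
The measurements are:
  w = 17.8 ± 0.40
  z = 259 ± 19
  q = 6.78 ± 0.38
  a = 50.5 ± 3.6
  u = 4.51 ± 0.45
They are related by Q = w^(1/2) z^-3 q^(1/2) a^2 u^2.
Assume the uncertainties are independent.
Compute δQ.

Relative error in a monomial: (δQ/Q)² = Σ (nᵢ · δxᵢ/xᵢ)².
  (½·δw/w)² = (0.5×0.0225)² = 0.000126;  (-3·δz/z)² = (-3×0.0734)² = 0.0484;  (½·δq/q)² = (0.5×0.0560)² = 0.000785;  (2·δa/a)² = (2×0.0713)² = 0.0203;  (2·δu/u)² = (2×0.0998)² = 0.0398
δQ/Q = √(0.109) = 0.331
Q = 0.0328, so δQ = 0.331 × 0.0328 = 0.0109.

0.0109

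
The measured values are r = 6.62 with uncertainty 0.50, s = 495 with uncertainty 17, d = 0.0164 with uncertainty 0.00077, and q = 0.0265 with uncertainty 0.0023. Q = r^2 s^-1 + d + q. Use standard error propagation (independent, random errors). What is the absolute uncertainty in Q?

0.0139

Let p = r^2·s^-1 = 0.0885. δp/p = √((2·δr/r)² + (-1·δs/s)²) = √(0.0228 + 0.00118) = 0.155, so δp = 0.0137.
Q = p + d + q: δQ = √(δp² + δd² + δq²) = √(0.000188 + 5.93e-07 + 5.29e-06) = 0.0139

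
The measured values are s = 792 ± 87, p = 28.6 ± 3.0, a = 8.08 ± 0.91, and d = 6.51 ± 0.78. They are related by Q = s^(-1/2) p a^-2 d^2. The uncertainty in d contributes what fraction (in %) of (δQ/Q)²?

(δQ/Q)² = (−½·δs/s)² + (1·δp/p)² + (-2·δa/a)² + (2·δd/d)²
  s term: (-0.5×0.110)² = 0.00302
  p term: (1×0.105)² = 0.0110
  a term: (-2×0.113)² = 0.0507
  d term: (2×0.120)² = 0.0574
Total = 0.122. Share from d = 0.0574/0.122 = 0.470.

47.0%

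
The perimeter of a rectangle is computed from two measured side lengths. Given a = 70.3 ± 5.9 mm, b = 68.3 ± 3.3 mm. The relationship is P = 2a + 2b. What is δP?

13.5 mm

Absolute uncertainties add in quadrature for a linear combination:
  (2·δa)² = 139;  (2·δb)² = 43.6
δP = √(183) = 13.5 mm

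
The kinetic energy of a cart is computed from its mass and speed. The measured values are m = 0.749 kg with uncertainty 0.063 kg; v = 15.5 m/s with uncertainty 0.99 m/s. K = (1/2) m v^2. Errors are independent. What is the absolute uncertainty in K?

Since K is a product/quotient, work with relative uncertainties:
  (1·δm/m)² = (1×0.0841)² = 0.00707;  (2·δv/v)² = (2×0.0639)² = 0.0163
δK/K = √(0.0234) = 0.153
K = 90.0 J, so δK = 0.153 × 90.0 = 13.8 J.

13.8 J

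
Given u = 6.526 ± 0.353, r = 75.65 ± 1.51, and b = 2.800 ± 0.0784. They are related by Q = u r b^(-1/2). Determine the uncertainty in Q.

17.5

Q is a product of powers, so relative uncertainties combine in quadrature:
  (1·δu/u)² = (1×0.0541)² = 0.00293;  (1·δr/r)² = (1×0.0200)² = 0.000398;  (−½·δb/b)² = (-0.5×0.0280)² = 0.000196
δQ/Q = √(0.00352) = 0.0593
Q = 295.0, so δQ = 0.0593 × 295.0 = 17.5.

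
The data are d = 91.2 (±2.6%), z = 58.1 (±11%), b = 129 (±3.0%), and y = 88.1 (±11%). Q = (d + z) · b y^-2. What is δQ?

Let u = d + z = 149. δu = √(δd² + δz²) = √(5.62 + 40.8) = 6.82, so δu/u = 0.0457.
Q is then a monomial in u, b, y:
δQ/Q = √((δu/u)² + (1·δb/b)² + (-2·δy/y)²) = √(0.00208 + 0.000900 + 0.0484) = 0.227
Q = 2.48, so δQ = 0.227 × 2.48 = 0.562.

0.562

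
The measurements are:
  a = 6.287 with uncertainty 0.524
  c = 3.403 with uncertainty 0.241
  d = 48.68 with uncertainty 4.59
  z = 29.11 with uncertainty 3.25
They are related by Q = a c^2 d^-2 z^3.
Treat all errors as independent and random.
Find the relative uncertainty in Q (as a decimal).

Each factor contributes (exponent × relative error)² to (δQ/Q)²:
  (1·δa/a)² = (1×0.0833)² = 0.00695;  (2·δc/c)² = (2×0.0708)² = 0.0201;  (-2·δd/d)² = (-2×0.0943)² = 0.0356;  (3·δz/z)² = (3×0.112)² = 0.112
δQ/Q = √(0.175) = 0.418

0.418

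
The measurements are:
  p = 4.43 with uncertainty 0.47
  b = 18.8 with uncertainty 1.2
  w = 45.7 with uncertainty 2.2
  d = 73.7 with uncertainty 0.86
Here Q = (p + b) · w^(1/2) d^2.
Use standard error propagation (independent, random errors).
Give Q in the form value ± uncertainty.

Let u = p + b = 23.2. δu = √(δp² + δb²) = √(0.221 + 1.44) = 1.29, so δu/u = 0.0555.
Q is then a monomial in u, w, d:
δQ/Q = √((δu/u)² + (½·δw/w)² + (2·δd/d)²) = √(0.00308 + 0.000579 + 0.000545) = 0.0648
Q = 8.53e+05, so δQ = 0.0648 × 8.53e+05 = 55300.

(8.53 ± 0.553) × 10^5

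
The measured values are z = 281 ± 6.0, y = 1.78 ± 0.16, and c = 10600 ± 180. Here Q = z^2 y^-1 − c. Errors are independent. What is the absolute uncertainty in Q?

4420

Let p = z^2·y^-1 = 44400. δp/p = √((2·δz/z)² + (-1·δy/y)²) = √(0.00182 + 0.00808) = 0.0995, so δp = 4410.
Q = p − c: δQ = √(δp² + δc²) = √(1.95e+07 + 32400) = 4420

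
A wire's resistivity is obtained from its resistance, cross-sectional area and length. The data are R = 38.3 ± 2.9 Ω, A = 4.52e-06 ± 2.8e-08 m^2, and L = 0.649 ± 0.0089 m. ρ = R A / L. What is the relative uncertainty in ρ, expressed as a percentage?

ρ is a product of powers, so relative uncertainties combine in quadrature:
  (1·δR/R)² = (1×0.0757)² = 0.00573;  (1·δA/A)² = (1×0.00619)² = 3.84e-05;  (-1·δL/L)² = (-1×0.0137)² = 0.000188
δρ/ρ = √(0.00596) = 0.0772

7.72%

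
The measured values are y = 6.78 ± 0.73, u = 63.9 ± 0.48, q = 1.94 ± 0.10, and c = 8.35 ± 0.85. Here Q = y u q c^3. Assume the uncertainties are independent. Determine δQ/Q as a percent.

Since Q is a product/quotient, work with relative uncertainties:
  (1·δy/y)² = (1×0.108)² = 0.0116;  (1·δu/u)² = (1×0.00751)² = 5.64e-05;  (1·δq/q)² = (1×0.0515)² = 0.00266;  (3·δc/c)² = (3×0.102)² = 0.0933
δQ/Q = √(0.108) = 0.328

32.8%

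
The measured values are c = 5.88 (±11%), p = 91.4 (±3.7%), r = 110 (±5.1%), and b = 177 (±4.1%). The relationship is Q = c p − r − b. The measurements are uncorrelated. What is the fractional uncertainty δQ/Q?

0.252

Let w = c·p = 537. δw/w = √((1·δc/c)² + (1·δp/p)²) = √(0.0121 + 0.00137) = 0.116, so δw = 62.4.
Q = w − r − b: δQ = √(δw² + δr² + δb²) = √(3890 + 31.5 + 52.7) = 63.0
Q = 250, so δQ/Q = 63.0/250 = 0.252.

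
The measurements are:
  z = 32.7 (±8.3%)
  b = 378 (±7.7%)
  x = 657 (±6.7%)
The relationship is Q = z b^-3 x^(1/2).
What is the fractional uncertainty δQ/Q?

Products/powers → add relative errors in quadrature, weighted by exponent:
  (1·δz/z)² = (1×0.0830)² = 0.00689;  (-3·δb/b)² = (-3×0.0770)² = 0.0534;  (½·δx/x)² = (0.5×0.0670)² = 0.00112
δQ/Q = √(0.0614) = 0.248

0.248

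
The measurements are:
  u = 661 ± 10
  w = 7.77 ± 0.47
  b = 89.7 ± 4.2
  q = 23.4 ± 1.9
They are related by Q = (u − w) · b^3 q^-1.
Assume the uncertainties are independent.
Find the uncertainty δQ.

Let h = u − w = 653. δh = √(δu² + δw²) = √(100 + 0.221) = 10.0, so δh/h = 0.0153.
Q is then a monomial in h, b, q:
δQ/Q = √((δh/h)² + (3·δb/b)² + (-1·δq/q)²) = √(0.000235 + 0.0197 + 0.00659) = 0.163
Q = 2.01e+07, so δQ = 0.163 × 2.01e+07 = 3.28e+06.

3.28e+06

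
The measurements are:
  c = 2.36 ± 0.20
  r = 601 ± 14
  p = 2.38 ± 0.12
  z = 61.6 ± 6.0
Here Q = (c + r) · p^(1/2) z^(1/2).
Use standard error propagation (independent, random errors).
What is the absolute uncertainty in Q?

435

Let u = c + r = 603. δu = √(δc² + δr²) = √(0.0400 + 196) = 14.0, so δu/u = 0.0232.
Q is then a monomial in u, p, z:
δQ/Q = √((δu/u)² + (½·δp/p)² + (½·δz/z)²) = √(0.000539 + 0.000636 + 0.00237) = 0.0595
Q = 7310, so δQ = 0.0595 × 7310 = 435.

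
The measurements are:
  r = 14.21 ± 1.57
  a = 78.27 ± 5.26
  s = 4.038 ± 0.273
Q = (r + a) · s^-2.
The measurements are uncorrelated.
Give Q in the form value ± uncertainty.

Let u = r + a = 92.48. δu = √(δr² + δa²) = √(2.46 + 27.7) = 5.49, so δu/u = 0.0594.
Q is then a monomial in u, s:
δQ/Q = √((δu/u)² + (-2·δs/s)²) = √(0.00352 + 0.0183) = 0.148
Q = 5.672, so δQ = 0.148 × 5.672 = 0.838.

5.672 ± 0.838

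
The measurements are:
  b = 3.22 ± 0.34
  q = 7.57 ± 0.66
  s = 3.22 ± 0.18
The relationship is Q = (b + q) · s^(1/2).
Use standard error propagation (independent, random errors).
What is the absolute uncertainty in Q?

1.44

Let u = b + q = 10.8. δu = √(δb² + δq²) = √(0.116 + 0.436) = 0.742, so δu/u = 0.0688.
Q is then a monomial in u, s:
δQ/Q = √((δu/u)² + (½·δs/s)²) = √(0.00473 + 0.000781) = 0.0743
Q = 19.4, so δQ = 0.0743 × 19.4 = 1.44.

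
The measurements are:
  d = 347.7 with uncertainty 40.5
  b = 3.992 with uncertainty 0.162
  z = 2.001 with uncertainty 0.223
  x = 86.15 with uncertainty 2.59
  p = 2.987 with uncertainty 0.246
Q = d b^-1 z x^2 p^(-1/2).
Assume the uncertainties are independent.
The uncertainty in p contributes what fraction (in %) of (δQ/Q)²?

(δQ/Q)² = (1·δd/d)² + (-1·δb/b)² + (1·δz/z)² + (2·δx/x)² + (−½·δp/p)²
  d term: (1×0.116)² = 0.0136
  b term: (-1×0.0406)² = 0.00165
  z term: (1×0.111)² = 0.0124
  x term: (2×0.0301)² = 0.00362
  p term: (-0.5×0.0824)² = 0.00170
Total = 0.0329. Share from p = 0.00170/0.0329 = 0.0515.

5.15%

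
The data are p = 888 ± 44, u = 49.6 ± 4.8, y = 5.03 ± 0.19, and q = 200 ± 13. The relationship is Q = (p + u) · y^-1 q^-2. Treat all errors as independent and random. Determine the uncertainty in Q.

0.000668

Let w = p + u = 938. δw = √(δp² + δu²) = √(1940 + 23.0) = 44.3, so δw/w = 0.0472.
Q is then a monomial in w, y, q:
δQ/Q = √((δw/w)² + (-1·δy/y)² + (-2·δq/q)²) = √(0.00223 + 0.00143 + 0.0169) = 0.143
Q = 0.00466, so δQ = 0.143 × 0.00466 = 0.000668.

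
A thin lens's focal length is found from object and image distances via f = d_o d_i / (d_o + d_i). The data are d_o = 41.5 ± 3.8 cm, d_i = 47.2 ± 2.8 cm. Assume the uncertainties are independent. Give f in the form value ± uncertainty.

22.1 ± 1.24 cm

∂f/∂d_o = (d_i/(d_o+d_i))² = 0.283;  ∂f/∂d_i = (d_o/(d_o+d_i))² = 0.219
δf = √((∂f/∂d_o · δd_o)² + (∂f/∂d_i · δd_i)²) = √(1.16 + 0.376) = 1.24 cm
f = 22.1 cm.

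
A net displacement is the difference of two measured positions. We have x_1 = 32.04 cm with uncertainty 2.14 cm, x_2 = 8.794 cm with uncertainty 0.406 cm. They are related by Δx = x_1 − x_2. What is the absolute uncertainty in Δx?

Sums and differences: (δΔx)² = Σ (cᵢ δxᵢ)².
  (δx_1)² = 4.58;  (δx_2)² = 0.165
δΔx = √(4.74) = 2.18 cm

2.18 cm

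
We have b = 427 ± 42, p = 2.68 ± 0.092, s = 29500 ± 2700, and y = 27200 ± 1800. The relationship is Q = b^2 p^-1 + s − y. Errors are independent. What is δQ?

14000

Let w = b^2·p^-1 = 68000. δw/w = √((2·δb/b)² + (-1·δp/p)²) = √(0.0387 + 0.00118) = 0.200, so δw = 13600.
Q = w + s − y: δQ = √(δw² + δs² + δy²) = √(1.85e+08 + 7.29e+06 + 3.24e+06) = 14000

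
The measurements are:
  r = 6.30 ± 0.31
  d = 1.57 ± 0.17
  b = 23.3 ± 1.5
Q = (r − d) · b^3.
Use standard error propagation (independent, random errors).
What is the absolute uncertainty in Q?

Let u = r − d = 4.73. δu = √(δr² + δd²) = √(0.0961 + 0.0289) = 0.354, so δu/u = 0.0747.
Q is then a monomial in u, b:
δQ/Q = √((δu/u)² + (3·δb/b)²) = √(0.00559 + 0.0373) = 0.207
Q = 59800, so δQ = 0.207 × 59800 = 12400.

12400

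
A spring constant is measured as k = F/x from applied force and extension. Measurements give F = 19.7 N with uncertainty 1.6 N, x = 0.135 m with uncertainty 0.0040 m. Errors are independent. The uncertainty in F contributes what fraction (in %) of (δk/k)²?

88.3%

(δk/k)² = (1·δF/F)² + (-1·δx/x)²
  F term: (1×0.0812)² = 0.00660
  x term: (-1×0.0296)² = 0.000878
Total = 0.00747. Share from F = 0.00660/0.00747 = 0.883.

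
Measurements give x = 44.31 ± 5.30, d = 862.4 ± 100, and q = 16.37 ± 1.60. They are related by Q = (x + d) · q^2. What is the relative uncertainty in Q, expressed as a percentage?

22.5%

Let u = x + d = 906.7. δu = √(δx² + δd²) = √(28.1 + 10000) = 100, so δu/u = 0.110.
Q is then a monomial in u, q:
δQ/Q = √((δu/u)² + (2·δq/q)²) = √(0.0122 + 0.0382) = 0.225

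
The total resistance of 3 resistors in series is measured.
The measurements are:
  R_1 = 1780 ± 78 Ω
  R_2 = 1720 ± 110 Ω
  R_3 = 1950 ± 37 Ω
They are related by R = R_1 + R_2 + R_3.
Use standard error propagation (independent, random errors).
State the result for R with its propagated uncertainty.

5450 ± 140 Ω

Each term contributes (cᵢ δxᵢ)² to (δR)²:
  (δR_1)² = 6080;  (δR_2)² = 12100;  (δR_3)² = 1370
δR = √(19600) = 140 Ω
R = 5450 Ω.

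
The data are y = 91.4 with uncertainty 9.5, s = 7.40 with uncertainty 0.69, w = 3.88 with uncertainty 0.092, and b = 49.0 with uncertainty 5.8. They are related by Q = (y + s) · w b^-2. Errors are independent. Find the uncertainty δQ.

0.0410

Let u = y + s = 98.8. δu = √(δy² + δs²) = √(90.2 + 0.476) = 9.53, so δu/u = 0.0964.
Q is then a monomial in u, w, b:
δQ/Q = √((δu/u)² + (1·δw/w)² + (-2·δb/b)²) = √(0.00929 + 0.000562 + 0.0560) = 0.257
Q = 0.160, so δQ = 0.257 × 0.160 = 0.0410.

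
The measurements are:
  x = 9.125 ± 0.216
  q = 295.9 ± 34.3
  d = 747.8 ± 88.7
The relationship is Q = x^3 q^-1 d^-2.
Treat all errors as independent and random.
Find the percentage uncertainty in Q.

Since Q is a product/quotient, work with relative uncertainties:
  (3·δx/x)² = (3×0.0237)² = 0.00504;  (-1·δq/q)² = (-1×0.116)² = 0.0134;  (-2·δd/d)² = (-2×0.119)² = 0.0563
δQ/Q = √(0.0748) = 0.273

27.3%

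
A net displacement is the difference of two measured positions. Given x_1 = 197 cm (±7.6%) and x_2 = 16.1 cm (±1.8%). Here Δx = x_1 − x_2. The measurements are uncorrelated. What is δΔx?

Absolute uncertainties add in quadrature for a linear combination:
  (δx_1)² = 224;  (δx_2)² = 0.0840
δΔx = √(224) = 15.0 cm

15.0 cm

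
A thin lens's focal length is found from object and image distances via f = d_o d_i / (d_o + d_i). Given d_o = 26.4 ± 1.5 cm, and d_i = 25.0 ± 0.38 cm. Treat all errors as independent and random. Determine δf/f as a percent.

2.87%

∂f/∂d_o = (d_i/(d_o+d_i))² = 0.237;  ∂f/∂d_i = (d_o/(d_o+d_i))² = 0.264
δf = √((∂f/∂d_o · δd_o)² + (∂f/∂d_i · δd_i)²) = √(0.126 + 0.0100) = 0.369 cm
f = 12.8 cm, so δf/f = 0.369/12.8 = 0.0287.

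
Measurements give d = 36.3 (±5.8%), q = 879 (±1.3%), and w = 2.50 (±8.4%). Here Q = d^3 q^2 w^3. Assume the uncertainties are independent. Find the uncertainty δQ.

1.77e+11

Since Q is a product/quotient, work with relative uncertainties:
  (3·δd/d)² = (3×0.0580)² = 0.0303;  (2·δq/q)² = (2×0.0130)² = 0.000676;  (3·δw/w)² = (3×0.0840)² = 0.0635
δQ/Q = √(0.0945) = 0.307
Q = 5.77e+11, so δQ = 0.307 × 5.77e+11 = 1.77e+11.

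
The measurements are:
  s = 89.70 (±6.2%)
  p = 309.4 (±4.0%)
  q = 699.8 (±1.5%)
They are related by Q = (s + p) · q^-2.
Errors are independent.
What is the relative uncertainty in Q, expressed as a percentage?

Let u = s + p = 399.1. δu = √(δs² + δp²) = √(30.9 + 153) = 13.6, so δu/u = 0.0340.
Q is then a monomial in u, q:
δQ/Q = √((δu/u)² + (-2·δq/q)²) = √(0.00116 + 0.000900) = 0.0453

4.53%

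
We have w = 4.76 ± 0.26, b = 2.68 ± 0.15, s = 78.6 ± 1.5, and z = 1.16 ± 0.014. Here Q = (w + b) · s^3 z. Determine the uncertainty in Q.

Let u = w + b = 7.44. δu = √(δw² + δb²) = √(0.0676 + 0.0225) = 0.300, so δu/u = 0.0403.
Q is then a monomial in u, s, z:
δQ/Q = √((δu/u)² + (3·δs/s)² + (1·δz/z)²) = √(0.00163 + 0.00328 + 0.000146) = 0.0711
Q = 4.19e+06, so δQ = 0.0711 × 4.19e+06 = 2.98e+05.

2.98e+05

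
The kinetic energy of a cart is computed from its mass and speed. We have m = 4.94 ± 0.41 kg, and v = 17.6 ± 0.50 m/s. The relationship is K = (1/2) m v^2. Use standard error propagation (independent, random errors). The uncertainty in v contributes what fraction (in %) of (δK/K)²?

(δK/K)² = (1·δm/m)² + (2·δv/v)²
  m term: (1×0.0830)² = 0.00689
  v term: (2×0.0284)² = 0.00323
Total = 0.0101. Share from v = 0.00323/0.0101 = 0.319.

31.9%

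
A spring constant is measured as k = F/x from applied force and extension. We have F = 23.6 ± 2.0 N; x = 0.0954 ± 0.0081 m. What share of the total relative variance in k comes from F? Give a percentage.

49.9%

(δk/k)² = (1·δF/F)² + (-1·δx/x)²
  F term: (1×0.0847)² = 0.00718
  x term: (-1×0.0849)² = 0.00721
Total = 0.0144. Share from F = 0.00718/0.0144 = 0.499.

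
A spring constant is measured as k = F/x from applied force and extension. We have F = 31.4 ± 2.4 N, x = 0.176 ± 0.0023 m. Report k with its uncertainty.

178 ± 13.8 N/m

k is a product of powers, so relative uncertainties combine in quadrature:
  (1·δF/F)² = (1×0.0764)² = 0.00584;  (-1·δx/x)² = (-1×0.0131)² = 0.000171
δk/k = √(0.00601) = 0.0775
k = 178 N/m, so δk = 0.0775 × 178 = 13.8 N/m.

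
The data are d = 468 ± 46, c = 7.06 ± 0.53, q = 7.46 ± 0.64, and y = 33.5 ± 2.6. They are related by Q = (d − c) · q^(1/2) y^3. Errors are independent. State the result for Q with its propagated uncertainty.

(4.73 ± 1.22) × 10^7

Let u = d − c = 461. δu = √(δd² + δc²) = √(2120 + 0.281) = 46.0, so δu/u = 0.0998.
Q is then a monomial in u, q, y:
δQ/Q = √((δu/u)² + (½·δq/q)² + (3·δy/y)²) = √(0.00996 + 0.00184 + 0.0542) = 0.257
Q = 4.73e+07, so δQ = 0.257 × 4.73e+07 = 1.22e+07.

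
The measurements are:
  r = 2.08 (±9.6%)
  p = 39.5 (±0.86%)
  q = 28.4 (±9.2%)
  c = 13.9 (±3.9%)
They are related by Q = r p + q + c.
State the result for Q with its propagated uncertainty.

124 ± 8.36

Let w = r·p = 82.2. δw/w = √((1·δr/r)² + (1·δp/p)²) = √(0.00922 + 7.4e-05) = 0.0964, so δw = 7.92.
Q = w + q + c: δQ = √(δw² + δq² + δc²) = √(62.7 + 6.83 + 0.294) = 8.36
Q = 124.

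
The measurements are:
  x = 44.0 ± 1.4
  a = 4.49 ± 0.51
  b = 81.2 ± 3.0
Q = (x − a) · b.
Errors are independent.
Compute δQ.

169

Let u = x − a = 39.5. δu = √(δx² + δa²) = √(1.96 + 0.260) = 1.49, so δu/u = 0.0377.
Q is then a monomial in u, b:
δQ/Q = √((δu/u)² + (1·δb/b)²) = √(0.00142 + 0.00136) = 0.0528
Q = 3210, so δQ = 0.0528 × 3210 = 169.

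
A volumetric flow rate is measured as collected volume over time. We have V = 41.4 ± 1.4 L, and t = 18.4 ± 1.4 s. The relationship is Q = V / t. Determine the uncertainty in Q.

Since Q is a product/quotient, work with relative uncertainties:
  (1·δV/V)² = (1×0.0338)² = 0.00114;  (-1·δt/t)² = (-1×0.0761)² = 0.00579
δQ/Q = √(0.00693) = 0.0833
Q = 2.25 L/s, so δQ = 0.0833 × 2.25 = 0.187 L/s.

0.187 L/s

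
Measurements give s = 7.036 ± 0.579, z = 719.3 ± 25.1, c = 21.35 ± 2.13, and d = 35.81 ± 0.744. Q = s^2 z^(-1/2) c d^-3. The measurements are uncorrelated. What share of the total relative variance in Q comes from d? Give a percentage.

(δQ/Q)² = (2·δs/s)² + (−½·δz/z)² + (1·δc/c)² + (-3·δd/d)²
  s term: (2×0.0823)² = 0.0271
  z term: (-0.5×0.0349)² = 0.000304
  c term: (1×0.0998)² = 0.00995
  d term: (-3×0.0208)² = 0.00388
Total = 0.0412. Share from d = 0.00388/0.0412 = 0.0942.

9.42%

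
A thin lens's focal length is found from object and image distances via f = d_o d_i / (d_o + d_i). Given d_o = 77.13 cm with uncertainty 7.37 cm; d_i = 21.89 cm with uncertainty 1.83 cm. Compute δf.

∂f/∂d_o = (d_i/(d_o+d_i))² = 0.0489;  ∂f/∂d_i = (d_o/(d_o+d_i))² = 0.607
δf = √((∂f/∂d_o · δd_o)² + (∂f/∂d_i · δd_i)²) = √(0.130 + 1.23) = 1.17 cm

1.17 cm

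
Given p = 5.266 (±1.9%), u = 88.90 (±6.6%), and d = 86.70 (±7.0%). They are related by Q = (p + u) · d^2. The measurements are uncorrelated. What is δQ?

1.08e+05

Let w = p + u = 94.17. δw = √(δp² + δu²) = √(0.0100 + 34.4) = 5.87, so δw/w = 0.0623.
Q is then a monomial in w, d:
δQ/Q = √((δw/w)² + (2·δd/d)²) = √(0.00388 + 0.0196) = 0.153
Q = 707800, so δQ = 0.153 × 707800 = 1.08e+05.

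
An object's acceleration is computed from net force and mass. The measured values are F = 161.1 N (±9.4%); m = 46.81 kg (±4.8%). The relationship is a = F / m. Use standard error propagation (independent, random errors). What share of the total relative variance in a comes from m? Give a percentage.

(δa/a)² = (1·δF/F)² + (-1·δm/m)²
  F term: (1×0.0940)² = 0.00884
  m term: (-1×0.0480)² = 0.00230
Total = 0.0111. Share from m = 0.00230/0.0111 = 0.207.

20.7%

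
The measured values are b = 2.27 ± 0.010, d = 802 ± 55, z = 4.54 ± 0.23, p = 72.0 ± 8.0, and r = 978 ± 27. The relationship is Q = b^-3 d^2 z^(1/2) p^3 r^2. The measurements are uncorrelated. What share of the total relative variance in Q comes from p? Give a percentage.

83.1%

(δQ/Q)² = (-3·δb/b)² + (2·δd/d)² + (½·δz/z)² + (3·δp/p)² + (2·δr/r)²
  b term: (-3×0.00441)² = 0.000175
  d term: (2×0.0686)² = 0.0188
  z term: (0.5×0.0507)² = 0.000642
  p term: (3×0.111)² = 0.111
  r term: (2×0.0276)² = 0.00305
Total = 0.134. Share from p = 0.111/0.134 = 0.831.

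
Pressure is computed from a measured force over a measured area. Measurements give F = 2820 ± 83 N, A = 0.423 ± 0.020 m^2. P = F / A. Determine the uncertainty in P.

Relative error in a monomial: (δP/P)² = Σ (nᵢ · δxᵢ/xᵢ)².
  (1·δF/F)² = (1×0.0294)² = 0.000866;  (-1·δA/A)² = (-1×0.0473)² = 0.00224
δP/P = √(0.00310) = 0.0557
P = 6670 Pa, so δP = 0.0557 × 6670 = 371 Pa.

371 Pa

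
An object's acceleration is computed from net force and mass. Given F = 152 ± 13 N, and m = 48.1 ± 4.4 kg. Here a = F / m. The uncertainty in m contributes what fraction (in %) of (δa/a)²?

(δa/a)² = (1·δF/F)² + (-1·δm/m)²
  F term: (1×0.0855)² = 0.00731
  m term: (-1×0.0915)² = 0.00837
Total = 0.0157. Share from m = 0.00837/0.0157 = 0.534.

53.4%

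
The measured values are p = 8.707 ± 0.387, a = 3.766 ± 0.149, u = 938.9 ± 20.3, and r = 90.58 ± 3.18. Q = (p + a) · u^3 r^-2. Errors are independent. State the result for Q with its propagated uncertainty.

Let w = p + a = 12.47. δw = √(δp² + δa²) = √(0.150 + 0.0222) = 0.415, so δw/w = 0.0332.
Q is then a monomial in w, u, r:
δQ/Q = √((δw/w)² + (3·δu/u)² + (-2·δr/r)²) = √(0.00111 + 0.00421 + 0.00493) = 0.101
Q = 1.258e+06, so δQ = 0.101 × 1.258e+06 = 1.27e+05.

(1.258 ± 0.127) × 10^6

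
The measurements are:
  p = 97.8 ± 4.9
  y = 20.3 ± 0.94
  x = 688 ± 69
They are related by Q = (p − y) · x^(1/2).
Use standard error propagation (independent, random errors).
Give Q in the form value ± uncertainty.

Let u = p − y = 77.5. δu = √(δp² + δy²) = √(24.0 + 0.884) = 4.99, so δu/u = 0.0644.
Q is then a monomial in u, x:
δQ/Q = √((δu/u)² + (½·δx/x)²) = √(0.00414 + 0.00251) = 0.0816
Q = 2030, so δQ = 0.0816 × 2030 = 166.

2030 ± 166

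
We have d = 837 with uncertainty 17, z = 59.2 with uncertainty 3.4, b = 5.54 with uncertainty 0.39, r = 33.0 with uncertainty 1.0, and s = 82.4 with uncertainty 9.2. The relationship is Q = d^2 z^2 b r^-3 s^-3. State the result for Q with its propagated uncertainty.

Q is a product of powers, so relative uncertainties combine in quadrature:
  (2·δd/d)² = (2×0.0203)² = 0.00165;  (2·δz/z)² = (2×0.0574)² = 0.0132;  (1·δb/b)² = (1×0.0704)² = 0.00496;  (-3·δr/r)² = (-3×0.0303)² = 0.00826;  (-3·δs/s)² = (-3×0.112)² = 0.112
δQ/Q = √(0.140) = 0.375
Q = 0.677, so δQ = 0.375 × 0.677 = 0.253.

0.677 ± 0.253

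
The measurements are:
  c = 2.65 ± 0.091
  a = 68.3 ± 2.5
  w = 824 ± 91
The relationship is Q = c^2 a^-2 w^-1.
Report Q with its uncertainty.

(1.83 ± 0.273) × 10^-6

Q is a product of powers, so relative uncertainties combine in quadrature:
  (2·δc/c)² = (2×0.0343)² = 0.00472;  (-2·δa/a)² = (-2×0.0366)² = 0.00536;  (-1·δw/w)² = (-1×0.110)² = 0.0122
δQ/Q = √(0.0223) = 0.149
Q = 1.83e-06, so δQ = 0.149 × 1.83e-06 = 2.73e-07.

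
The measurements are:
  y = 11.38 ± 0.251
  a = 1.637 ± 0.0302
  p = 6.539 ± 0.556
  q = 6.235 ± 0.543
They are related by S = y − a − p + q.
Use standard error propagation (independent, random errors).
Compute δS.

0.817

S is a linear combination, so absolute uncertainties add in quadrature:
  (δy)² = 0.0630;  (δa)² = 0.000912;  (δp)² = 0.309;  (δq)² = 0.295
δS = √(0.668) = 0.817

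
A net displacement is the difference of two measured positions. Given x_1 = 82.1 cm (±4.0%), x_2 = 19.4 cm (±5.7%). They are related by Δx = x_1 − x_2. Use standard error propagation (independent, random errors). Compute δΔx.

3.47 cm

Each term contributes (cᵢ δxᵢ)² to (δΔx)²:
  (δx_1)² = 10.8;  (δx_2)² = 1.22
δΔx = √(12.0) = 3.47 cm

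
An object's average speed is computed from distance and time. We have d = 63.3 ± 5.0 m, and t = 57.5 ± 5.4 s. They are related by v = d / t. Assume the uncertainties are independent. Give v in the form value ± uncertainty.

1.10 ± 0.135 m/s

Since v is a product/quotient, work with relative uncertainties:
  (1·δd/d)² = (1×0.0790)² = 0.00624;  (-1·δt/t)² = (-1×0.0939)² = 0.00882
δv/v = √(0.0151) = 0.123
v = 1.10 m/s, so δv = 0.123 × 1.10 = 0.135 m/s.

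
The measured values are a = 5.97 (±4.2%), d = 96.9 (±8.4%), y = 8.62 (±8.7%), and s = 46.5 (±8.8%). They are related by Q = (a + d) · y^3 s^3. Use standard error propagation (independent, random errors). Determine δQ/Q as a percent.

38.0%

Let u = a + d = 103. δu = √(δa² + δd²) = √(0.0629 + 66.3) = 8.14, so δu/u = 0.0792.
Q is then a monomial in u, y, s:
δQ/Q = √((δu/u)² + (3·δy/y)² + (3·δs/s)²) = √(0.00627 + 0.0681 + 0.0697) = 0.380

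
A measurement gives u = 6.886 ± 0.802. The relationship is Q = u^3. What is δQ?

Q is a product of powers, so relative uncertainties combine in quadrature:
  (3·δu/u)² = (3×0.116)² = 0.122
δQ/Q = √(0.122) = 0.349
Q = 326.5, so δQ = 0.349 × 326.5 = 114.

114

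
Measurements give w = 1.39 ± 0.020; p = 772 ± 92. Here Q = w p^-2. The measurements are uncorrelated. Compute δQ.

For a monomial Q ∝ w, p^-2, fractional errors add in quadrature:
  (1·δw/w)² = (1×0.0144)² = 0.000207;  (-2·δp/p)² = (-2×0.119)² = 0.0568
δQ/Q = √(0.0570) = 0.239
Q = 2.33e-06, so δQ = 0.239 × 2.33e-06 = 5.57e-07.

5.57e-07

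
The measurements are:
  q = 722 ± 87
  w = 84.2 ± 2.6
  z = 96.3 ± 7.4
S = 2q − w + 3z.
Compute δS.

175

S is a linear combination, so absolute uncertainties add in quadrature:
  (2·δq)² = 30300;  (δw)² = 6.76;  (3·δz)² = 493
δS = √(30800) = 175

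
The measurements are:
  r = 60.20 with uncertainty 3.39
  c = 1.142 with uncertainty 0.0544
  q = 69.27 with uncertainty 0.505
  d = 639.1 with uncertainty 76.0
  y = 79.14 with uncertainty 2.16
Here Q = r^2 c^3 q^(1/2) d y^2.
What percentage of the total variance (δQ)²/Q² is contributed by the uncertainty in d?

28.1%

(δQ/Q)² = (2·δr/r)² + (3·δc/c)² + (½·δq/q)² + (1·δd/d)² + (2·δy/y)²
  r term: (2×0.0563)² = 0.0127
  c term: (3×0.0476)² = 0.0204
  q term: (0.5×0.00729)² = 1.33e-05
  d term: (1×0.119)² = 0.0141
  y term: (2×0.0273)² = 0.00298
Total = 0.0502. Share from d = 0.0141/0.0502 = 0.281.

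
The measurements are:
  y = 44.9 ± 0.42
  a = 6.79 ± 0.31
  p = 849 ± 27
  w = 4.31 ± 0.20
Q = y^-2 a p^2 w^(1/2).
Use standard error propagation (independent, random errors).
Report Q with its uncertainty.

5040 ± 422

Relative error in a monomial: (δQ/Q)² = Σ (nᵢ · δxᵢ/xᵢ)².
  (-2·δy/y)² = (-2×0.00935)² = 0.000350;  (1·δa/a)² = (1×0.0457)² = 0.00208;  (2·δp/p)² = (2×0.0318)² = 0.00405;  (½·δw/w)² = (0.5×0.0464)² = 0.000538
δQ/Q = √(0.00702) = 0.0838
Q = 5040, so δQ = 0.0838 × 5040 = 422.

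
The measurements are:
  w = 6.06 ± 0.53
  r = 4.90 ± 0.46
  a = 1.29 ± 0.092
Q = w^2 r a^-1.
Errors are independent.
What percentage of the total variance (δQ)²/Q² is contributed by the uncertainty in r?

19.8%

(δQ/Q)² = (2·δw/w)² + (1·δr/r)² + (-1·δa/a)²
  w term: (2×0.0875)² = 0.0306
  r term: (1×0.0939)² = 0.00881
  a term: (-1×0.0713)² = 0.00509
Total = 0.0445. Share from r = 0.00881/0.0445 = 0.198.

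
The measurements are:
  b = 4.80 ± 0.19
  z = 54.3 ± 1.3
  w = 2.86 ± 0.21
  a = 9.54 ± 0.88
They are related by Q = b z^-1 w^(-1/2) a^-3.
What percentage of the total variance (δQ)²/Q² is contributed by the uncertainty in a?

(δQ/Q)² = (1·δb/b)² + (-1·δz/z)² + (−½·δw/w)² + (-3·δa/a)²
  b term: (1×0.0396)² = 0.00157
  z term: (-1×0.0239)² = 0.000573
  w term: (-0.5×0.0734)² = 0.00135
  a term: (-3×0.0922)² = 0.0766
Total = 0.0801. Share from a = 0.0766/0.0801 = 0.956.

95.6%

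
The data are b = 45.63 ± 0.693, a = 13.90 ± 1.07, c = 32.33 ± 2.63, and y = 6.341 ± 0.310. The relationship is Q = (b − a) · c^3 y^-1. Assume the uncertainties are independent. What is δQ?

Let u = b − a = 31.73. δu = √(δb² + δa²) = √(0.480 + 1.14) = 1.27, so δu/u = 0.0402.
Q is then a monomial in u, c, y:
δQ/Q = √((δu/u)² + (3·δc/c)² + (-1·δy/y)²) = √(0.00161 + 0.0596 + 0.00239) = 0.252
Q = 169100, so δQ = 0.252 × 169100 = 42600.

42600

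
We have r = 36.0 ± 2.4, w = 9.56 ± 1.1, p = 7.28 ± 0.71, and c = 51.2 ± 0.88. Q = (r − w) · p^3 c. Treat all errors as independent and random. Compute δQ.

1.62e+05

Let u = r − w = 26.4. δu = √(δr² + δw²) = √(5.76 + 1.21) = 2.64, so δu/u = 0.0999.
Q is then a monomial in u, p, c:
δQ/Q = √((δu/u)² + (3·δp/p)² + (1·δc/c)²) = √(0.00997 + 0.0856 + 0.000295) = 0.310
Q = 5.22e+05, so δQ = 0.310 × 5.22e+05 = 1.62e+05.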